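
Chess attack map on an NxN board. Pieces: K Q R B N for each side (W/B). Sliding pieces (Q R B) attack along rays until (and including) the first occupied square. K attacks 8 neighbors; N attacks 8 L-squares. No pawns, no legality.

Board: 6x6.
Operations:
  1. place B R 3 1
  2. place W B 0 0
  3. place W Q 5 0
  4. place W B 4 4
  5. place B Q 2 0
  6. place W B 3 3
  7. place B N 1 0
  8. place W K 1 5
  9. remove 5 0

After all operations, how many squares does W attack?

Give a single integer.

Op 1: place BR@(3,1)
Op 2: place WB@(0,0)
Op 3: place WQ@(5,0)
Op 4: place WB@(4,4)
Op 5: place BQ@(2,0)
Op 6: place WB@(3,3)
Op 7: place BN@(1,0)
Op 8: place WK@(1,5)
Op 9: remove (5,0)
Per-piece attacks for W:
  WB@(0,0): attacks (1,1) (2,2) (3,3) [ray(1,1) blocked at (3,3)]
  WK@(1,5): attacks (1,4) (2,5) (0,5) (2,4) (0,4)
  WB@(3,3): attacks (4,4) (4,2) (5,1) (2,4) (1,5) (2,2) (1,1) (0,0) [ray(1,1) blocked at (4,4); ray(-1,1) blocked at (1,5); ray(-1,-1) blocked at (0,0)]
  WB@(4,4): attacks (5,5) (5,3) (3,5) (3,3) [ray(-1,-1) blocked at (3,3)]
Union (16 distinct): (0,0) (0,4) (0,5) (1,1) (1,4) (1,5) (2,2) (2,4) (2,5) (3,3) (3,5) (4,2) (4,4) (5,1) (5,3) (5,5)

Answer: 16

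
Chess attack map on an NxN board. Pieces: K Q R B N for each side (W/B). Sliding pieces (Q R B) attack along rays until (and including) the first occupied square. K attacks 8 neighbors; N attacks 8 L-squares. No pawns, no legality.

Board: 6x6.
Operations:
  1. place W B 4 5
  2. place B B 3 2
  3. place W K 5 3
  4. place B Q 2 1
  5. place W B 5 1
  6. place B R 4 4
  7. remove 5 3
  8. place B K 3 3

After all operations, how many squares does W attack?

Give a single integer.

Op 1: place WB@(4,5)
Op 2: place BB@(3,2)
Op 3: place WK@(5,3)
Op 4: place BQ@(2,1)
Op 5: place WB@(5,1)
Op 6: place BR@(4,4)
Op 7: remove (5,3)
Op 8: place BK@(3,3)
Per-piece attacks for W:
  WB@(4,5): attacks (5,4) (3,4) (2,3) (1,2) (0,1)
  WB@(5,1): attacks (4,2) (3,3) (4,0) [ray(-1,1) blocked at (3,3)]
Union (8 distinct): (0,1) (1,2) (2,3) (3,3) (3,4) (4,0) (4,2) (5,4)

Answer: 8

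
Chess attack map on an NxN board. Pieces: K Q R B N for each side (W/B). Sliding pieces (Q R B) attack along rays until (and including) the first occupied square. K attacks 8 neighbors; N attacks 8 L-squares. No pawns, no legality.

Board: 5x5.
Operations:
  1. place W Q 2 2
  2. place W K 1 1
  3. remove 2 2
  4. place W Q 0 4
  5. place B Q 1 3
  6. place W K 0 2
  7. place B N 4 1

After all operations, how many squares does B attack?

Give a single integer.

Op 1: place WQ@(2,2)
Op 2: place WK@(1,1)
Op 3: remove (2,2)
Op 4: place WQ@(0,4)
Op 5: place BQ@(1,3)
Op 6: place WK@(0,2)
Op 7: place BN@(4,1)
Per-piece attacks for B:
  BQ@(1,3): attacks (1,4) (1,2) (1,1) (2,3) (3,3) (4,3) (0,3) (2,4) (2,2) (3,1) (4,0) (0,4) (0,2) [ray(0,-1) blocked at (1,1); ray(-1,1) blocked at (0,4); ray(-1,-1) blocked at (0,2)]
  BN@(4,1): attacks (3,3) (2,2) (2,0)
Union (14 distinct): (0,2) (0,3) (0,4) (1,1) (1,2) (1,4) (2,0) (2,2) (2,3) (2,4) (3,1) (3,3) (4,0) (4,3)

Answer: 14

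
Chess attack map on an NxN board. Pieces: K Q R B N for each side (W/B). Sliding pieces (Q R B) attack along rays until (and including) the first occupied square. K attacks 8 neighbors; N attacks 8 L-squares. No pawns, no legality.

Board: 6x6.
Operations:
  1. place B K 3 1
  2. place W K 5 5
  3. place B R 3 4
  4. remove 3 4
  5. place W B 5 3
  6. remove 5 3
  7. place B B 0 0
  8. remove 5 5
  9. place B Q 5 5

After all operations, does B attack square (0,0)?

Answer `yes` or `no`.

Op 1: place BK@(3,1)
Op 2: place WK@(5,5)
Op 3: place BR@(3,4)
Op 4: remove (3,4)
Op 5: place WB@(5,3)
Op 6: remove (5,3)
Op 7: place BB@(0,0)
Op 8: remove (5,5)
Op 9: place BQ@(5,5)
Per-piece attacks for B:
  BB@(0,0): attacks (1,1) (2,2) (3,3) (4,4) (5,5) [ray(1,1) blocked at (5,5)]
  BK@(3,1): attacks (3,2) (3,0) (4,1) (2,1) (4,2) (4,0) (2,2) (2,0)
  BQ@(5,5): attacks (5,4) (5,3) (5,2) (5,1) (5,0) (4,5) (3,5) (2,5) (1,5) (0,5) (4,4) (3,3) (2,2) (1,1) (0,0) [ray(-1,-1) blocked at (0,0)]
B attacks (0,0): yes

Answer: yes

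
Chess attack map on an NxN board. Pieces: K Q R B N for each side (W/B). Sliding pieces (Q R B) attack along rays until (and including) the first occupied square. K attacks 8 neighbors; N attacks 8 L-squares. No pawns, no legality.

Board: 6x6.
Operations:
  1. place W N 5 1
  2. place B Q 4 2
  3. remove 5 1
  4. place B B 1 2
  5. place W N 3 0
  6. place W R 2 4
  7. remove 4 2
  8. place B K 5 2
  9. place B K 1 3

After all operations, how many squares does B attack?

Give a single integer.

Op 1: place WN@(5,1)
Op 2: place BQ@(4,2)
Op 3: remove (5,1)
Op 4: place BB@(1,2)
Op 5: place WN@(3,0)
Op 6: place WR@(2,4)
Op 7: remove (4,2)
Op 8: place BK@(5,2)
Op 9: place BK@(1,3)
Per-piece attacks for B:
  BB@(1,2): attacks (2,3) (3,4) (4,5) (2,1) (3,0) (0,3) (0,1) [ray(1,-1) blocked at (3,0)]
  BK@(1,3): attacks (1,4) (1,2) (2,3) (0,3) (2,4) (2,2) (0,4) (0,2)
  BK@(5,2): attacks (5,3) (5,1) (4,2) (4,3) (4,1)
Union (18 distinct): (0,1) (0,2) (0,3) (0,4) (1,2) (1,4) (2,1) (2,2) (2,3) (2,4) (3,0) (3,4) (4,1) (4,2) (4,3) (4,5) (5,1) (5,3)

Answer: 18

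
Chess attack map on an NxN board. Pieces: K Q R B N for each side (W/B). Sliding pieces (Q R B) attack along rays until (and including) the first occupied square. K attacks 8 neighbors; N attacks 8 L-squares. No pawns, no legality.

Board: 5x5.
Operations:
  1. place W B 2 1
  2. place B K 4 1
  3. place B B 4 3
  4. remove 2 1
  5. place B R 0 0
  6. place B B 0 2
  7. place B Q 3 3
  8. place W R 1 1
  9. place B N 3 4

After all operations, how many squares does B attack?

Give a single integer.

Answer: 19

Derivation:
Op 1: place WB@(2,1)
Op 2: place BK@(4,1)
Op 3: place BB@(4,3)
Op 4: remove (2,1)
Op 5: place BR@(0,0)
Op 6: place BB@(0,2)
Op 7: place BQ@(3,3)
Op 8: place WR@(1,1)
Op 9: place BN@(3,4)
Per-piece attacks for B:
  BR@(0,0): attacks (0,1) (0,2) (1,0) (2,0) (3,0) (4,0) [ray(0,1) blocked at (0,2)]
  BB@(0,2): attacks (1,3) (2,4) (1,1) [ray(1,-1) blocked at (1,1)]
  BQ@(3,3): attacks (3,4) (3,2) (3,1) (3,0) (4,3) (2,3) (1,3) (0,3) (4,4) (4,2) (2,4) (2,2) (1,1) [ray(0,1) blocked at (3,4); ray(1,0) blocked at (4,3); ray(-1,-1) blocked at (1,1)]
  BN@(3,4): attacks (4,2) (2,2) (1,3)
  BK@(4,1): attacks (4,2) (4,0) (3,1) (3,2) (3,0)
  BB@(4,3): attacks (3,4) (3,2) (2,1) (1,0) [ray(-1,1) blocked at (3,4)]
Union (19 distinct): (0,1) (0,2) (0,3) (1,0) (1,1) (1,3) (2,0) (2,1) (2,2) (2,3) (2,4) (3,0) (3,1) (3,2) (3,4) (4,0) (4,2) (4,3) (4,4)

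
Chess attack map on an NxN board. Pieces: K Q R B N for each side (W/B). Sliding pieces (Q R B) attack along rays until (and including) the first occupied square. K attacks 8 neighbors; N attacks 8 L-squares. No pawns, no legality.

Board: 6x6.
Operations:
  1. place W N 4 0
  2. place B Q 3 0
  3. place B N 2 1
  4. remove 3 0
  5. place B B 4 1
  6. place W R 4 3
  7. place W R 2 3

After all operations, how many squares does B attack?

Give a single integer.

Op 1: place WN@(4,0)
Op 2: place BQ@(3,0)
Op 3: place BN@(2,1)
Op 4: remove (3,0)
Op 5: place BB@(4,1)
Op 6: place WR@(4,3)
Op 7: place WR@(2,3)
Per-piece attacks for B:
  BN@(2,1): attacks (3,3) (4,2) (1,3) (0,2) (4,0) (0,0)
  BB@(4,1): attacks (5,2) (5,0) (3,2) (2,3) (3,0) [ray(-1,1) blocked at (2,3)]
Union (11 distinct): (0,0) (0,2) (1,3) (2,3) (3,0) (3,2) (3,3) (4,0) (4,2) (5,0) (5,2)

Answer: 11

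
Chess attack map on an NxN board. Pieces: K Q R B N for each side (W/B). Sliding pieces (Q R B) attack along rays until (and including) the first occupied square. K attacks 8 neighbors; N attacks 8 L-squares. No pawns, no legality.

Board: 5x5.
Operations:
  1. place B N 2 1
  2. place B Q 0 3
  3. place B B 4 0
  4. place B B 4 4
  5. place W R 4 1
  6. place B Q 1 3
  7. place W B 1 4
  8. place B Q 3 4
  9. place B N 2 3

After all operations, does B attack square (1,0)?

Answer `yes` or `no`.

Op 1: place BN@(2,1)
Op 2: place BQ@(0,3)
Op 3: place BB@(4,0)
Op 4: place BB@(4,4)
Op 5: place WR@(4,1)
Op 6: place BQ@(1,3)
Op 7: place WB@(1,4)
Op 8: place BQ@(3,4)
Op 9: place BN@(2,3)
Per-piece attacks for B:
  BQ@(0,3): attacks (0,4) (0,2) (0,1) (0,0) (1,3) (1,4) (1,2) (2,1) [ray(1,0) blocked at (1,3); ray(1,1) blocked at (1,4); ray(1,-1) blocked at (2,1)]
  BQ@(1,3): attacks (1,4) (1,2) (1,1) (1,0) (2,3) (0,3) (2,4) (2,2) (3,1) (4,0) (0,4) (0,2) [ray(0,1) blocked at (1,4); ray(1,0) blocked at (2,3); ray(-1,0) blocked at (0,3); ray(1,-1) blocked at (4,0)]
  BN@(2,1): attacks (3,3) (4,2) (1,3) (0,2) (4,0) (0,0)
  BN@(2,3): attacks (4,4) (0,4) (3,1) (4,2) (1,1) (0,2)
  BQ@(3,4): attacks (3,3) (3,2) (3,1) (3,0) (4,4) (2,4) (1,4) (4,3) (2,3) [ray(1,0) blocked at (4,4); ray(-1,0) blocked at (1,4); ray(-1,-1) blocked at (2,3)]
  BB@(4,0): attacks (3,1) (2,2) (1,3) [ray(-1,1) blocked at (1,3)]
  BB@(4,4): attacks (3,3) (2,2) (1,1) (0,0)
B attacks (1,0): yes

Answer: yes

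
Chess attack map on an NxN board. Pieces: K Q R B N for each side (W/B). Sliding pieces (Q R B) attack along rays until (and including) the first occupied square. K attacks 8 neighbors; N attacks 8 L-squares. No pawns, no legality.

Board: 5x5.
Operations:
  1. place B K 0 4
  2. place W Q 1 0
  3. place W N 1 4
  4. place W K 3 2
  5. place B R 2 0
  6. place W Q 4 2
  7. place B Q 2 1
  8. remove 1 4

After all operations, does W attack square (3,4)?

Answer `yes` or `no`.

Op 1: place BK@(0,4)
Op 2: place WQ@(1,0)
Op 3: place WN@(1,4)
Op 4: place WK@(3,2)
Op 5: place BR@(2,0)
Op 6: place WQ@(4,2)
Op 7: place BQ@(2,1)
Op 8: remove (1,4)
Per-piece attacks for W:
  WQ@(1,0): attacks (1,1) (1,2) (1,3) (1,4) (2,0) (0,0) (2,1) (0,1) [ray(1,0) blocked at (2,0); ray(1,1) blocked at (2,1)]
  WK@(3,2): attacks (3,3) (3,1) (4,2) (2,2) (4,3) (4,1) (2,3) (2,1)
  WQ@(4,2): attacks (4,3) (4,4) (4,1) (4,0) (3,2) (3,3) (2,4) (3,1) (2,0) [ray(-1,0) blocked at (3,2); ray(-1,-1) blocked at (2,0)]
W attacks (3,4): no

Answer: no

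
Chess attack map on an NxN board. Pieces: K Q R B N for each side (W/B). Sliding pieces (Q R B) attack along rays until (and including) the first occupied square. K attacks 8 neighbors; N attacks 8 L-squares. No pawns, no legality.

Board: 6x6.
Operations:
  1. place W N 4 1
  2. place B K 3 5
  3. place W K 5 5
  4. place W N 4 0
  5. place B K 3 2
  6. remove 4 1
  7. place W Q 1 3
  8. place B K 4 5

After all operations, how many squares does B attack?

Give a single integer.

Answer: 16

Derivation:
Op 1: place WN@(4,1)
Op 2: place BK@(3,5)
Op 3: place WK@(5,5)
Op 4: place WN@(4,0)
Op 5: place BK@(3,2)
Op 6: remove (4,1)
Op 7: place WQ@(1,3)
Op 8: place BK@(4,5)
Per-piece attacks for B:
  BK@(3,2): attacks (3,3) (3,1) (4,2) (2,2) (4,3) (4,1) (2,3) (2,1)
  BK@(3,5): attacks (3,4) (4,5) (2,5) (4,4) (2,4)
  BK@(4,5): attacks (4,4) (5,5) (3,5) (5,4) (3,4)
Union (16 distinct): (2,1) (2,2) (2,3) (2,4) (2,5) (3,1) (3,3) (3,4) (3,5) (4,1) (4,2) (4,3) (4,4) (4,5) (5,4) (5,5)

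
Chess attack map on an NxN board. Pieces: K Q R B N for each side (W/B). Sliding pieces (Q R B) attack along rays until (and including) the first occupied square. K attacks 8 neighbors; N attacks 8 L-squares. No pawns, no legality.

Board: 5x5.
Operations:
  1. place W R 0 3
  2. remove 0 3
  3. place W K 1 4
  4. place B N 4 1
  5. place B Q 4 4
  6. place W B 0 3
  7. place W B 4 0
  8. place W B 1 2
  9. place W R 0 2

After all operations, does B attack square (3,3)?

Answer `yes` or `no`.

Answer: yes

Derivation:
Op 1: place WR@(0,3)
Op 2: remove (0,3)
Op 3: place WK@(1,4)
Op 4: place BN@(4,1)
Op 5: place BQ@(4,4)
Op 6: place WB@(0,3)
Op 7: place WB@(4,0)
Op 8: place WB@(1,2)
Op 9: place WR@(0,2)
Per-piece attacks for B:
  BN@(4,1): attacks (3,3) (2,2) (2,0)
  BQ@(4,4): attacks (4,3) (4,2) (4,1) (3,4) (2,4) (1,4) (3,3) (2,2) (1,1) (0,0) [ray(0,-1) blocked at (4,1); ray(-1,0) blocked at (1,4)]
B attacks (3,3): yes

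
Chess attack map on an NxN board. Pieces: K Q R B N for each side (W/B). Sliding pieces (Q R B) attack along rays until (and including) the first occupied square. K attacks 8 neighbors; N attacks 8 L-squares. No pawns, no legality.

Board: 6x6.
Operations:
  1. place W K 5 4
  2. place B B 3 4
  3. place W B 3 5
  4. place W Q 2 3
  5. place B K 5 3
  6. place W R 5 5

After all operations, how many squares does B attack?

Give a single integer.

Answer: 8

Derivation:
Op 1: place WK@(5,4)
Op 2: place BB@(3,4)
Op 3: place WB@(3,5)
Op 4: place WQ@(2,3)
Op 5: place BK@(5,3)
Op 6: place WR@(5,5)
Per-piece attacks for B:
  BB@(3,4): attacks (4,5) (4,3) (5,2) (2,5) (2,3) [ray(-1,-1) blocked at (2,3)]
  BK@(5,3): attacks (5,4) (5,2) (4,3) (4,4) (4,2)
Union (8 distinct): (2,3) (2,5) (4,2) (4,3) (4,4) (4,5) (5,2) (5,4)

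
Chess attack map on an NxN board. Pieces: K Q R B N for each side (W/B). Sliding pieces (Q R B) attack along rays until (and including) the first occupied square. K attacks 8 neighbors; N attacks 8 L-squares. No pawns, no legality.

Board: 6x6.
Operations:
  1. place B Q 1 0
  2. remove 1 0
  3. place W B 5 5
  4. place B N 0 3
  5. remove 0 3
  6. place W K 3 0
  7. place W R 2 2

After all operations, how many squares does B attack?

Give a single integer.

Op 1: place BQ@(1,0)
Op 2: remove (1,0)
Op 3: place WB@(5,5)
Op 4: place BN@(0,3)
Op 5: remove (0,3)
Op 6: place WK@(3,0)
Op 7: place WR@(2,2)
Per-piece attacks for B:
Union (0 distinct): (none)

Answer: 0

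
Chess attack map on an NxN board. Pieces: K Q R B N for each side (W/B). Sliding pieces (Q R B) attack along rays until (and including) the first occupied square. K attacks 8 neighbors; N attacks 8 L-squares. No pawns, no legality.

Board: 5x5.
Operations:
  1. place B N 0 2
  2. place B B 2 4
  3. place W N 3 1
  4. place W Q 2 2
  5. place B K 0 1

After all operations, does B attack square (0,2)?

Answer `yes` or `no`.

Answer: yes

Derivation:
Op 1: place BN@(0,2)
Op 2: place BB@(2,4)
Op 3: place WN@(3,1)
Op 4: place WQ@(2,2)
Op 5: place BK@(0,1)
Per-piece attacks for B:
  BK@(0,1): attacks (0,2) (0,0) (1,1) (1,2) (1,0)
  BN@(0,2): attacks (1,4) (2,3) (1,0) (2,1)
  BB@(2,4): attacks (3,3) (4,2) (1,3) (0,2) [ray(-1,-1) blocked at (0,2)]
B attacks (0,2): yes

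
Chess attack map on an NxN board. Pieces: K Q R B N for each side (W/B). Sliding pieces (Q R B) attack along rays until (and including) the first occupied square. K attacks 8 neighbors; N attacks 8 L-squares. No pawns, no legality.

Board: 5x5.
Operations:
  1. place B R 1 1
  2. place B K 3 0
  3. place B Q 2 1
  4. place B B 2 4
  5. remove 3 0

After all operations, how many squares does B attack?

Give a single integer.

Answer: 20

Derivation:
Op 1: place BR@(1,1)
Op 2: place BK@(3,0)
Op 3: place BQ@(2,1)
Op 4: place BB@(2,4)
Op 5: remove (3,0)
Per-piece attacks for B:
  BR@(1,1): attacks (1,2) (1,3) (1,4) (1,0) (2,1) (0,1) [ray(1,0) blocked at (2,1)]
  BQ@(2,1): attacks (2,2) (2,3) (2,4) (2,0) (3,1) (4,1) (1,1) (3,2) (4,3) (3,0) (1,2) (0,3) (1,0) [ray(0,1) blocked at (2,4); ray(-1,0) blocked at (1,1)]
  BB@(2,4): attacks (3,3) (4,2) (1,3) (0,2)
Union (20 distinct): (0,1) (0,2) (0,3) (1,0) (1,1) (1,2) (1,3) (1,4) (2,0) (2,1) (2,2) (2,3) (2,4) (3,0) (3,1) (3,2) (3,3) (4,1) (4,2) (4,3)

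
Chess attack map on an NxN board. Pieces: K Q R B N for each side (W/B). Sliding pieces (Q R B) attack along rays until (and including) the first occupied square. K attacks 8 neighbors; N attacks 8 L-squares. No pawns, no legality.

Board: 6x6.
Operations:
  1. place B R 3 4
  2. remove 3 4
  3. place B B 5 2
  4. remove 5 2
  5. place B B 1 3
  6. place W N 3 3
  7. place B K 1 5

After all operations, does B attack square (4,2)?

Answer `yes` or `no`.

Answer: no

Derivation:
Op 1: place BR@(3,4)
Op 2: remove (3,4)
Op 3: place BB@(5,2)
Op 4: remove (5,2)
Op 5: place BB@(1,3)
Op 6: place WN@(3,3)
Op 7: place BK@(1,5)
Per-piece attacks for B:
  BB@(1,3): attacks (2,4) (3,5) (2,2) (3,1) (4,0) (0,4) (0,2)
  BK@(1,5): attacks (1,4) (2,5) (0,5) (2,4) (0,4)
B attacks (4,2): no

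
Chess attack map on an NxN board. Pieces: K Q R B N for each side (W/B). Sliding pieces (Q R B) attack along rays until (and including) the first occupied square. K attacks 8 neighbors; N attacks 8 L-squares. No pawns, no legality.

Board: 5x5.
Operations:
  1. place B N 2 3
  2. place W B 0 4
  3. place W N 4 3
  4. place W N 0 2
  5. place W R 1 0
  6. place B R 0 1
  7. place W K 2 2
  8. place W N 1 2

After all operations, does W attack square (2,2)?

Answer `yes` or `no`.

Answer: yes

Derivation:
Op 1: place BN@(2,3)
Op 2: place WB@(0,4)
Op 3: place WN@(4,3)
Op 4: place WN@(0,2)
Op 5: place WR@(1,0)
Op 6: place BR@(0,1)
Op 7: place WK@(2,2)
Op 8: place WN@(1,2)
Per-piece attacks for W:
  WN@(0,2): attacks (1,4) (2,3) (1,0) (2,1)
  WB@(0,4): attacks (1,3) (2,2) [ray(1,-1) blocked at (2,2)]
  WR@(1,0): attacks (1,1) (1,2) (2,0) (3,0) (4,0) (0,0) [ray(0,1) blocked at (1,2)]
  WN@(1,2): attacks (2,4) (3,3) (0,4) (2,0) (3,1) (0,0)
  WK@(2,2): attacks (2,3) (2,1) (3,2) (1,2) (3,3) (3,1) (1,3) (1,1)
  WN@(4,3): attacks (2,4) (3,1) (2,2)
W attacks (2,2): yes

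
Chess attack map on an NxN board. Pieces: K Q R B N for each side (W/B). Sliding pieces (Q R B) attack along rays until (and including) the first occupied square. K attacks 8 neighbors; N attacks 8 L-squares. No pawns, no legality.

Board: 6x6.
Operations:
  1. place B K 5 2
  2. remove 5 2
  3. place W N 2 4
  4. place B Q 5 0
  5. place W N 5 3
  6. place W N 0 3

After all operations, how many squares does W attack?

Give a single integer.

Op 1: place BK@(5,2)
Op 2: remove (5,2)
Op 3: place WN@(2,4)
Op 4: place BQ@(5,0)
Op 5: place WN@(5,3)
Op 6: place WN@(0,3)
Per-piece attacks for W:
  WN@(0,3): attacks (1,5) (2,4) (1,1) (2,2)
  WN@(2,4): attacks (4,5) (0,5) (3,2) (4,3) (1,2) (0,3)
  WN@(5,3): attacks (4,5) (3,4) (4,1) (3,2)
Union (12 distinct): (0,3) (0,5) (1,1) (1,2) (1,5) (2,2) (2,4) (3,2) (3,4) (4,1) (4,3) (4,5)

Answer: 12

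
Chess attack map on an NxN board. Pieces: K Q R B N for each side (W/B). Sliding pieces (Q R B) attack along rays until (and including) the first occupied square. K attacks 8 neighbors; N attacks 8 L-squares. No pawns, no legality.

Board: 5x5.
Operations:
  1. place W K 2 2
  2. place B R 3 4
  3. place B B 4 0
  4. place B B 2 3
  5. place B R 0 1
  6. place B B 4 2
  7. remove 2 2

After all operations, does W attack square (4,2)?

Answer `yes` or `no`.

Answer: no

Derivation:
Op 1: place WK@(2,2)
Op 2: place BR@(3,4)
Op 3: place BB@(4,0)
Op 4: place BB@(2,3)
Op 5: place BR@(0,1)
Op 6: place BB@(4,2)
Op 7: remove (2,2)
Per-piece attacks for W:
W attacks (4,2): no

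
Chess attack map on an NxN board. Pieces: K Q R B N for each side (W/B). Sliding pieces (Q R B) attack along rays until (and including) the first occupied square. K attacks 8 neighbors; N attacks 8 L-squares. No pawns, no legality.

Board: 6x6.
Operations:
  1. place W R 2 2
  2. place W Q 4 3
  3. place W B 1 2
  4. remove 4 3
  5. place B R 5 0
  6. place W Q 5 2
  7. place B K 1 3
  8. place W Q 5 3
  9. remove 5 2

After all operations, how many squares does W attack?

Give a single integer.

Op 1: place WR@(2,2)
Op 2: place WQ@(4,3)
Op 3: place WB@(1,2)
Op 4: remove (4,3)
Op 5: place BR@(5,0)
Op 6: place WQ@(5,2)
Op 7: place BK@(1,3)
Op 8: place WQ@(5,3)
Op 9: remove (5,2)
Per-piece attacks for W:
  WB@(1,2): attacks (2,3) (3,4) (4,5) (2,1) (3,0) (0,3) (0,1)
  WR@(2,2): attacks (2,3) (2,4) (2,5) (2,1) (2,0) (3,2) (4,2) (5,2) (1,2) [ray(-1,0) blocked at (1,2)]
  WQ@(5,3): attacks (5,4) (5,5) (5,2) (5,1) (5,0) (4,3) (3,3) (2,3) (1,3) (4,4) (3,5) (4,2) (3,1) (2,0) [ray(0,-1) blocked at (5,0); ray(-1,0) blocked at (1,3)]
Union (24 distinct): (0,1) (0,3) (1,2) (1,3) (2,0) (2,1) (2,3) (2,4) (2,5) (3,0) (3,1) (3,2) (3,3) (3,4) (3,5) (4,2) (4,3) (4,4) (4,5) (5,0) (5,1) (5,2) (5,4) (5,5)

Answer: 24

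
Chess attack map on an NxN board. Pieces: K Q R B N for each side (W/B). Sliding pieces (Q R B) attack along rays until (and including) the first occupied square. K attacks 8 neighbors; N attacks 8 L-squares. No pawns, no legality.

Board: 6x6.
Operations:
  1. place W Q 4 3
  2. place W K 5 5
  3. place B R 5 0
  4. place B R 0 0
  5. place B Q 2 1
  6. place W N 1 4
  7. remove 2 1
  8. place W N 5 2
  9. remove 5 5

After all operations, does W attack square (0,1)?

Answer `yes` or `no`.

Answer: no

Derivation:
Op 1: place WQ@(4,3)
Op 2: place WK@(5,5)
Op 3: place BR@(5,0)
Op 4: place BR@(0,0)
Op 5: place BQ@(2,1)
Op 6: place WN@(1,4)
Op 7: remove (2,1)
Op 8: place WN@(5,2)
Op 9: remove (5,5)
Per-piece attacks for W:
  WN@(1,4): attacks (3,5) (2,2) (3,3) (0,2)
  WQ@(4,3): attacks (4,4) (4,5) (4,2) (4,1) (4,0) (5,3) (3,3) (2,3) (1,3) (0,3) (5,4) (5,2) (3,4) (2,5) (3,2) (2,1) (1,0) [ray(1,-1) blocked at (5,2)]
  WN@(5,2): attacks (4,4) (3,3) (4,0) (3,1)
W attacks (0,1): no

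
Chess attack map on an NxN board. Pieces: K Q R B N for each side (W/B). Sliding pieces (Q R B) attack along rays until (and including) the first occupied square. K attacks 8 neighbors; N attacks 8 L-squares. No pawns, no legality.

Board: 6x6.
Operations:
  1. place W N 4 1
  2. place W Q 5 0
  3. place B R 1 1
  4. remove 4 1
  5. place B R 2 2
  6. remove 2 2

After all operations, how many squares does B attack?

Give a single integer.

Answer: 10

Derivation:
Op 1: place WN@(4,1)
Op 2: place WQ@(5,0)
Op 3: place BR@(1,1)
Op 4: remove (4,1)
Op 5: place BR@(2,2)
Op 6: remove (2,2)
Per-piece attacks for B:
  BR@(1,1): attacks (1,2) (1,3) (1,4) (1,5) (1,0) (2,1) (3,1) (4,1) (5,1) (0,1)
Union (10 distinct): (0,1) (1,0) (1,2) (1,3) (1,4) (1,5) (2,1) (3,1) (4,1) (5,1)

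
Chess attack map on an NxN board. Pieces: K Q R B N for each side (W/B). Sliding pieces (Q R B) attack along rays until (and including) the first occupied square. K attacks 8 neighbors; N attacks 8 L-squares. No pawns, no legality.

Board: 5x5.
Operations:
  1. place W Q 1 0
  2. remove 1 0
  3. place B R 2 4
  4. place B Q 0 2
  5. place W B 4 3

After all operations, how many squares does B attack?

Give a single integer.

Answer: 17

Derivation:
Op 1: place WQ@(1,0)
Op 2: remove (1,0)
Op 3: place BR@(2,4)
Op 4: place BQ@(0,2)
Op 5: place WB@(4,3)
Per-piece attacks for B:
  BQ@(0,2): attacks (0,3) (0,4) (0,1) (0,0) (1,2) (2,2) (3,2) (4,2) (1,3) (2,4) (1,1) (2,0) [ray(1,1) blocked at (2,4)]
  BR@(2,4): attacks (2,3) (2,2) (2,1) (2,0) (3,4) (4,4) (1,4) (0,4)
Union (17 distinct): (0,0) (0,1) (0,3) (0,4) (1,1) (1,2) (1,3) (1,4) (2,0) (2,1) (2,2) (2,3) (2,4) (3,2) (3,4) (4,2) (4,4)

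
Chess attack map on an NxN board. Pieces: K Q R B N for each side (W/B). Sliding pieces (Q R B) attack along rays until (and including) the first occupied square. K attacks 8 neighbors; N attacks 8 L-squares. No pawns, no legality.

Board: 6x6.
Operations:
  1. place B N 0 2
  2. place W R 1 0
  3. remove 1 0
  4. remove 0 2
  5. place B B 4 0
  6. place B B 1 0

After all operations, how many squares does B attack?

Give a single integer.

Answer: 10

Derivation:
Op 1: place BN@(0,2)
Op 2: place WR@(1,0)
Op 3: remove (1,0)
Op 4: remove (0,2)
Op 5: place BB@(4,0)
Op 6: place BB@(1,0)
Per-piece attacks for B:
  BB@(1,0): attacks (2,1) (3,2) (4,3) (5,4) (0,1)
  BB@(4,0): attacks (5,1) (3,1) (2,2) (1,3) (0,4)
Union (10 distinct): (0,1) (0,4) (1,3) (2,1) (2,2) (3,1) (3,2) (4,3) (5,1) (5,4)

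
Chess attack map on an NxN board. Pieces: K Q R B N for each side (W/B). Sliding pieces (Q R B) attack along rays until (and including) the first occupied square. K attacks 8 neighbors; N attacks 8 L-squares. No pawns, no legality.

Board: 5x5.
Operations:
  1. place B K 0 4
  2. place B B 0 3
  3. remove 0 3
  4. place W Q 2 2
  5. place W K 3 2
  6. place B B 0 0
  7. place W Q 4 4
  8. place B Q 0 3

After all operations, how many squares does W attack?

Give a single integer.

Op 1: place BK@(0,4)
Op 2: place BB@(0,3)
Op 3: remove (0,3)
Op 4: place WQ@(2,2)
Op 5: place WK@(3,2)
Op 6: place BB@(0,0)
Op 7: place WQ@(4,4)
Op 8: place BQ@(0,3)
Per-piece attacks for W:
  WQ@(2,2): attacks (2,3) (2,4) (2,1) (2,0) (3,2) (1,2) (0,2) (3,3) (4,4) (3,1) (4,0) (1,3) (0,4) (1,1) (0,0) [ray(1,0) blocked at (3,2); ray(1,1) blocked at (4,4); ray(-1,1) blocked at (0,4); ray(-1,-1) blocked at (0,0)]
  WK@(3,2): attacks (3,3) (3,1) (4,2) (2,2) (4,3) (4,1) (2,3) (2,1)
  WQ@(4,4): attacks (4,3) (4,2) (4,1) (4,0) (3,4) (2,4) (1,4) (0,4) (3,3) (2,2) [ray(-1,0) blocked at (0,4); ray(-1,-1) blocked at (2,2)]
Union (21 distinct): (0,0) (0,2) (0,4) (1,1) (1,2) (1,3) (1,4) (2,0) (2,1) (2,2) (2,3) (2,4) (3,1) (3,2) (3,3) (3,4) (4,0) (4,1) (4,2) (4,3) (4,4)

Answer: 21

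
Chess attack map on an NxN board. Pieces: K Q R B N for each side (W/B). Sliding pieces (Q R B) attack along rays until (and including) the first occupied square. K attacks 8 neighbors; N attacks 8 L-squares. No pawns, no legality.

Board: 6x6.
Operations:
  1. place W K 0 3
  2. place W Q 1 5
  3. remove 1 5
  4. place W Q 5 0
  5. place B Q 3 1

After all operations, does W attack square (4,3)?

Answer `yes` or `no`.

Op 1: place WK@(0,3)
Op 2: place WQ@(1,5)
Op 3: remove (1,5)
Op 4: place WQ@(5,0)
Op 5: place BQ@(3,1)
Per-piece attacks for W:
  WK@(0,3): attacks (0,4) (0,2) (1,3) (1,4) (1,2)
  WQ@(5,0): attacks (5,1) (5,2) (5,3) (5,4) (5,5) (4,0) (3,0) (2,0) (1,0) (0,0) (4,1) (3,2) (2,3) (1,4) (0,5)
W attacks (4,3): no

Answer: no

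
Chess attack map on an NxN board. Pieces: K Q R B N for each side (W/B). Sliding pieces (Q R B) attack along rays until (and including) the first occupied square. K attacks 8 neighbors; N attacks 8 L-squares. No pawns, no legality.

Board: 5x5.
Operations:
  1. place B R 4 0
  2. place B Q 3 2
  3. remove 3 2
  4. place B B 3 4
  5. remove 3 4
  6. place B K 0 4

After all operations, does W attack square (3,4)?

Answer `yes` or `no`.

Answer: no

Derivation:
Op 1: place BR@(4,0)
Op 2: place BQ@(3,2)
Op 3: remove (3,2)
Op 4: place BB@(3,4)
Op 5: remove (3,4)
Op 6: place BK@(0,4)
Per-piece attacks for W:
W attacks (3,4): no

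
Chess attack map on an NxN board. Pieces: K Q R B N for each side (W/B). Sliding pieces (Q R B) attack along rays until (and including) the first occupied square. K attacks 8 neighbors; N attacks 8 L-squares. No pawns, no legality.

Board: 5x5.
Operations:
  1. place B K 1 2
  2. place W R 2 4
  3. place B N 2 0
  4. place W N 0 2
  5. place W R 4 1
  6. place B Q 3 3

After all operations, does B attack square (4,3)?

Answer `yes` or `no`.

Op 1: place BK@(1,2)
Op 2: place WR@(2,4)
Op 3: place BN@(2,0)
Op 4: place WN@(0,2)
Op 5: place WR@(4,1)
Op 6: place BQ@(3,3)
Per-piece attacks for B:
  BK@(1,2): attacks (1,3) (1,1) (2,2) (0,2) (2,3) (2,1) (0,3) (0,1)
  BN@(2,0): attacks (3,2) (4,1) (1,2) (0,1)
  BQ@(3,3): attacks (3,4) (3,2) (3,1) (3,0) (4,3) (2,3) (1,3) (0,3) (4,4) (4,2) (2,4) (2,2) (1,1) (0,0) [ray(-1,1) blocked at (2,4)]
B attacks (4,3): yes

Answer: yes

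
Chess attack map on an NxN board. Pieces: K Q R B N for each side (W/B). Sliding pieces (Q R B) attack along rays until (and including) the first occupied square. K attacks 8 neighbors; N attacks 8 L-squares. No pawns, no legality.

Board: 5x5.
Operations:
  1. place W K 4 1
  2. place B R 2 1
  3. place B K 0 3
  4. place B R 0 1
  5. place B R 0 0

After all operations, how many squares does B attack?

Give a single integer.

Op 1: place WK@(4,1)
Op 2: place BR@(2,1)
Op 3: place BK@(0,3)
Op 4: place BR@(0,1)
Op 5: place BR@(0,0)
Per-piece attacks for B:
  BR@(0,0): attacks (0,1) (1,0) (2,0) (3,0) (4,0) [ray(0,1) blocked at (0,1)]
  BR@(0,1): attacks (0,2) (0,3) (0,0) (1,1) (2,1) [ray(0,1) blocked at (0,3); ray(0,-1) blocked at (0,0); ray(1,0) blocked at (2,1)]
  BK@(0,3): attacks (0,4) (0,2) (1,3) (1,4) (1,2)
  BR@(2,1): attacks (2,2) (2,3) (2,4) (2,0) (3,1) (4,1) (1,1) (0,1) [ray(1,0) blocked at (4,1); ray(-1,0) blocked at (0,1)]
Union (19 distinct): (0,0) (0,1) (0,2) (0,3) (0,4) (1,0) (1,1) (1,2) (1,3) (1,4) (2,0) (2,1) (2,2) (2,3) (2,4) (3,0) (3,1) (4,0) (4,1)

Answer: 19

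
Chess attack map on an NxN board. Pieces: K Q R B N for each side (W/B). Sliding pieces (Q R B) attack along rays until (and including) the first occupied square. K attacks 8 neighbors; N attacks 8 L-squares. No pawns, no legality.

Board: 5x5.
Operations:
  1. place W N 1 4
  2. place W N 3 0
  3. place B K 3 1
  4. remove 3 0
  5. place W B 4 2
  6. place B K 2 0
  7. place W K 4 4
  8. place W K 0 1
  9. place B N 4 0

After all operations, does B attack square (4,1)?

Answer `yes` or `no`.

Op 1: place WN@(1,4)
Op 2: place WN@(3,0)
Op 3: place BK@(3,1)
Op 4: remove (3,0)
Op 5: place WB@(4,2)
Op 6: place BK@(2,0)
Op 7: place WK@(4,4)
Op 8: place WK@(0,1)
Op 9: place BN@(4,0)
Per-piece attacks for B:
  BK@(2,0): attacks (2,1) (3,0) (1,0) (3,1) (1,1)
  BK@(3,1): attacks (3,2) (3,0) (4,1) (2,1) (4,2) (4,0) (2,2) (2,0)
  BN@(4,0): attacks (3,2) (2,1)
B attacks (4,1): yes

Answer: yes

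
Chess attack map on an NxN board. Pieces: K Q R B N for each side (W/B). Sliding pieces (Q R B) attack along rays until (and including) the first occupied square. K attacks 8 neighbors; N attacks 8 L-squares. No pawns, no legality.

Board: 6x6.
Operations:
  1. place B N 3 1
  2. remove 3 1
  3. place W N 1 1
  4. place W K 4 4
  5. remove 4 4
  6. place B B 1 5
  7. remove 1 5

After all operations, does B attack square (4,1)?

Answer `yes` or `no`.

Op 1: place BN@(3,1)
Op 2: remove (3,1)
Op 3: place WN@(1,1)
Op 4: place WK@(4,4)
Op 5: remove (4,4)
Op 6: place BB@(1,5)
Op 7: remove (1,5)
Per-piece attacks for B:
B attacks (4,1): no

Answer: no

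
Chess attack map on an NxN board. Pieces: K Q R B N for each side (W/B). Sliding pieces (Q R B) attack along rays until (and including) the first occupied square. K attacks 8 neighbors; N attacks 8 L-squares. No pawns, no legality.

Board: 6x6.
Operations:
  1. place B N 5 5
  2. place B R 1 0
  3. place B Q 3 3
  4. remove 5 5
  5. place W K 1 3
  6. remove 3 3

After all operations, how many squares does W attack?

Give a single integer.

Answer: 8

Derivation:
Op 1: place BN@(5,5)
Op 2: place BR@(1,0)
Op 3: place BQ@(3,3)
Op 4: remove (5,5)
Op 5: place WK@(1,3)
Op 6: remove (3,3)
Per-piece attacks for W:
  WK@(1,3): attacks (1,4) (1,2) (2,3) (0,3) (2,4) (2,2) (0,4) (0,2)
Union (8 distinct): (0,2) (0,3) (0,4) (1,2) (1,4) (2,2) (2,3) (2,4)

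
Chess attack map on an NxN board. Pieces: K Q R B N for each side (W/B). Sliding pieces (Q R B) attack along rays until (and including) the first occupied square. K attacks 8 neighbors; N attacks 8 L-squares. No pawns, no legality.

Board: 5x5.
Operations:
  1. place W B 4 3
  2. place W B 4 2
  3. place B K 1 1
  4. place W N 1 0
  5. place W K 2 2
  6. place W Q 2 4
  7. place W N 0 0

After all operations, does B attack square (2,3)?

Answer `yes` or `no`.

Answer: no

Derivation:
Op 1: place WB@(4,3)
Op 2: place WB@(4,2)
Op 3: place BK@(1,1)
Op 4: place WN@(1,0)
Op 5: place WK@(2,2)
Op 6: place WQ@(2,4)
Op 7: place WN@(0,0)
Per-piece attacks for B:
  BK@(1,1): attacks (1,2) (1,0) (2,1) (0,1) (2,2) (2,0) (0,2) (0,0)
B attacks (2,3): no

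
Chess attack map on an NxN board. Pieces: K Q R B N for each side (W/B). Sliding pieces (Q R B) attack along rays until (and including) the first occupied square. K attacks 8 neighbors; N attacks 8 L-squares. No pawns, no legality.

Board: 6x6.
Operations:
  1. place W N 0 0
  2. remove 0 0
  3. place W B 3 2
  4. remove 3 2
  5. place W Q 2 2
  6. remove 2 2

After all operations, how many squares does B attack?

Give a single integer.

Answer: 0

Derivation:
Op 1: place WN@(0,0)
Op 2: remove (0,0)
Op 3: place WB@(3,2)
Op 4: remove (3,2)
Op 5: place WQ@(2,2)
Op 6: remove (2,2)
Per-piece attacks for B:
Union (0 distinct): (none)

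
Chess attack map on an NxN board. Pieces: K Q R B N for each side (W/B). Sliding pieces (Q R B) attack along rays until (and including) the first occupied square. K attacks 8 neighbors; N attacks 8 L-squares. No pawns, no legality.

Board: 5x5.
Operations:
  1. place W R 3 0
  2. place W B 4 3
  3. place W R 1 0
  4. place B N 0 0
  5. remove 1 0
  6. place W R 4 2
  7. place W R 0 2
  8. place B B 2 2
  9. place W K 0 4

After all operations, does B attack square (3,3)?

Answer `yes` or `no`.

Op 1: place WR@(3,0)
Op 2: place WB@(4,3)
Op 3: place WR@(1,0)
Op 4: place BN@(0,0)
Op 5: remove (1,0)
Op 6: place WR@(4,2)
Op 7: place WR@(0,2)
Op 8: place BB@(2,2)
Op 9: place WK@(0,4)
Per-piece attacks for B:
  BN@(0,0): attacks (1,2) (2,1)
  BB@(2,2): attacks (3,3) (4,4) (3,1) (4,0) (1,3) (0,4) (1,1) (0,0) [ray(-1,1) blocked at (0,4); ray(-1,-1) blocked at (0,0)]
B attacks (3,3): yes

Answer: yes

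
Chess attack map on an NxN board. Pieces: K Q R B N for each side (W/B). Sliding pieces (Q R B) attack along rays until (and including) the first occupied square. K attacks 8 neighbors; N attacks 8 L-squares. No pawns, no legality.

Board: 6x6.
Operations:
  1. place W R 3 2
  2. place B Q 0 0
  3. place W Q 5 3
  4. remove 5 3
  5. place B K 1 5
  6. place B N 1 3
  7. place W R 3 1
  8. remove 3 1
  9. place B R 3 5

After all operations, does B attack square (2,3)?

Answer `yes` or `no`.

Answer: no

Derivation:
Op 1: place WR@(3,2)
Op 2: place BQ@(0,0)
Op 3: place WQ@(5,3)
Op 4: remove (5,3)
Op 5: place BK@(1,5)
Op 6: place BN@(1,3)
Op 7: place WR@(3,1)
Op 8: remove (3,1)
Op 9: place BR@(3,5)
Per-piece attacks for B:
  BQ@(0,0): attacks (0,1) (0,2) (0,3) (0,4) (0,5) (1,0) (2,0) (3,0) (4,0) (5,0) (1,1) (2,2) (3,3) (4,4) (5,5)
  BN@(1,3): attacks (2,5) (3,4) (0,5) (2,1) (3,2) (0,1)
  BK@(1,5): attacks (1,4) (2,5) (0,5) (2,4) (0,4)
  BR@(3,5): attacks (3,4) (3,3) (3,2) (4,5) (5,5) (2,5) (1,5) [ray(0,-1) blocked at (3,2); ray(-1,0) blocked at (1,5)]
B attacks (2,3): no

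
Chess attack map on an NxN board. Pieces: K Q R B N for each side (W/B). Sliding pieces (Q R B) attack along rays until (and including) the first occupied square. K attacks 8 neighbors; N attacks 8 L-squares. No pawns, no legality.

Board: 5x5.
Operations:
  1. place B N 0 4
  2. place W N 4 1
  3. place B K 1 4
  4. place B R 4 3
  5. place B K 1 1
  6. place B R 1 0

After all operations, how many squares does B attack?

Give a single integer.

Op 1: place BN@(0,4)
Op 2: place WN@(4,1)
Op 3: place BK@(1,4)
Op 4: place BR@(4,3)
Op 5: place BK@(1,1)
Op 6: place BR@(1,0)
Per-piece attacks for B:
  BN@(0,4): attacks (1,2) (2,3)
  BR@(1,0): attacks (1,1) (2,0) (3,0) (4,0) (0,0) [ray(0,1) blocked at (1,1)]
  BK@(1,1): attacks (1,2) (1,0) (2,1) (0,1) (2,2) (2,0) (0,2) (0,0)
  BK@(1,4): attacks (1,3) (2,4) (0,4) (2,3) (0,3)
  BR@(4,3): attacks (4,4) (4,2) (4,1) (3,3) (2,3) (1,3) (0,3) [ray(0,-1) blocked at (4,1)]
Union (20 distinct): (0,0) (0,1) (0,2) (0,3) (0,4) (1,0) (1,1) (1,2) (1,3) (2,0) (2,1) (2,2) (2,3) (2,4) (3,0) (3,3) (4,0) (4,1) (4,2) (4,4)

Answer: 20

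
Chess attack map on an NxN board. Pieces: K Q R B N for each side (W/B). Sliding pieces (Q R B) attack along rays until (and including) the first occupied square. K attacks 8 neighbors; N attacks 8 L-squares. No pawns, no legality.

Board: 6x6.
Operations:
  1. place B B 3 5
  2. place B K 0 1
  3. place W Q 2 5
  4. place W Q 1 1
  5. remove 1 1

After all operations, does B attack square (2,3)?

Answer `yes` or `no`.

Op 1: place BB@(3,5)
Op 2: place BK@(0,1)
Op 3: place WQ@(2,5)
Op 4: place WQ@(1,1)
Op 5: remove (1,1)
Per-piece attacks for B:
  BK@(0,1): attacks (0,2) (0,0) (1,1) (1,2) (1,0)
  BB@(3,5): attacks (4,4) (5,3) (2,4) (1,3) (0,2)
B attacks (2,3): no

Answer: no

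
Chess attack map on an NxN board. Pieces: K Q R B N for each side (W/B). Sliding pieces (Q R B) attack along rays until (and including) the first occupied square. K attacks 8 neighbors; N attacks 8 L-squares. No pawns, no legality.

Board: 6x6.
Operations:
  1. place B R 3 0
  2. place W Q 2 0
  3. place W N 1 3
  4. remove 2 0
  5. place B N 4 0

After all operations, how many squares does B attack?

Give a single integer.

Answer: 11

Derivation:
Op 1: place BR@(3,0)
Op 2: place WQ@(2,0)
Op 3: place WN@(1,3)
Op 4: remove (2,0)
Op 5: place BN@(4,0)
Per-piece attacks for B:
  BR@(3,0): attacks (3,1) (3,2) (3,3) (3,4) (3,5) (4,0) (2,0) (1,0) (0,0) [ray(1,0) blocked at (4,0)]
  BN@(4,0): attacks (5,2) (3,2) (2,1)
Union (11 distinct): (0,0) (1,0) (2,0) (2,1) (3,1) (3,2) (3,3) (3,4) (3,5) (4,0) (5,2)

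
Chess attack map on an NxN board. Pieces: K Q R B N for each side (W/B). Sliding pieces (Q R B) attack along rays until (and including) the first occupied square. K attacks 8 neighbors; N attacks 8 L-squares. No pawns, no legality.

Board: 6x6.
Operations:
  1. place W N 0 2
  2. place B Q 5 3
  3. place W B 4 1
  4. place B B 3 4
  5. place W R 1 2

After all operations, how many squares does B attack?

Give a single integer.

Answer: 18

Derivation:
Op 1: place WN@(0,2)
Op 2: place BQ@(5,3)
Op 3: place WB@(4,1)
Op 4: place BB@(3,4)
Op 5: place WR@(1,2)
Per-piece attacks for B:
  BB@(3,4): attacks (4,5) (4,3) (5,2) (2,5) (2,3) (1,2) [ray(-1,-1) blocked at (1,2)]
  BQ@(5,3): attacks (5,4) (5,5) (5,2) (5,1) (5,0) (4,3) (3,3) (2,3) (1,3) (0,3) (4,4) (3,5) (4,2) (3,1) (2,0)
Union (18 distinct): (0,3) (1,2) (1,3) (2,0) (2,3) (2,5) (3,1) (3,3) (3,5) (4,2) (4,3) (4,4) (4,5) (5,0) (5,1) (5,2) (5,4) (5,5)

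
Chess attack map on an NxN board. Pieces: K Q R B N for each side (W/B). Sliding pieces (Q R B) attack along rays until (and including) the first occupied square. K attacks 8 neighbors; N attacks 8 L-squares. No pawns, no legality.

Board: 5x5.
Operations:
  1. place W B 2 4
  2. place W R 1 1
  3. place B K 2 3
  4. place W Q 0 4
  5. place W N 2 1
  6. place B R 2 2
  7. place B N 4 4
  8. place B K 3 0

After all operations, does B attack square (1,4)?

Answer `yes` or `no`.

Op 1: place WB@(2,4)
Op 2: place WR@(1,1)
Op 3: place BK@(2,3)
Op 4: place WQ@(0,4)
Op 5: place WN@(2,1)
Op 6: place BR@(2,2)
Op 7: place BN@(4,4)
Op 8: place BK@(3,0)
Per-piece attacks for B:
  BR@(2,2): attacks (2,3) (2,1) (3,2) (4,2) (1,2) (0,2) [ray(0,1) blocked at (2,3); ray(0,-1) blocked at (2,1)]
  BK@(2,3): attacks (2,4) (2,2) (3,3) (1,3) (3,4) (3,2) (1,4) (1,2)
  BK@(3,0): attacks (3,1) (4,0) (2,0) (4,1) (2,1)
  BN@(4,4): attacks (3,2) (2,3)
B attacks (1,4): yes

Answer: yes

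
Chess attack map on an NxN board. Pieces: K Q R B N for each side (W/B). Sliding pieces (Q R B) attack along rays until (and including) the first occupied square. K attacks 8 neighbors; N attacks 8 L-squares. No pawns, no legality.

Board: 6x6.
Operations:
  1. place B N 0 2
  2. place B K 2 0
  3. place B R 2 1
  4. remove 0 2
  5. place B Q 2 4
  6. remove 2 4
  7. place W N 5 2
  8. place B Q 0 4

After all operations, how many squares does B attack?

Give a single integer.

Answer: 24

Derivation:
Op 1: place BN@(0,2)
Op 2: place BK@(2,0)
Op 3: place BR@(2,1)
Op 4: remove (0,2)
Op 5: place BQ@(2,4)
Op 6: remove (2,4)
Op 7: place WN@(5,2)
Op 8: place BQ@(0,4)
Per-piece attacks for B:
  BQ@(0,4): attacks (0,5) (0,3) (0,2) (0,1) (0,0) (1,4) (2,4) (3,4) (4,4) (5,4) (1,5) (1,3) (2,2) (3,1) (4,0)
  BK@(2,0): attacks (2,1) (3,0) (1,0) (3,1) (1,1)
  BR@(2,1): attacks (2,2) (2,3) (2,4) (2,5) (2,0) (3,1) (4,1) (5,1) (1,1) (0,1) [ray(0,-1) blocked at (2,0)]
Union (24 distinct): (0,0) (0,1) (0,2) (0,3) (0,5) (1,0) (1,1) (1,3) (1,4) (1,5) (2,0) (2,1) (2,2) (2,3) (2,4) (2,5) (3,0) (3,1) (3,4) (4,0) (4,1) (4,4) (5,1) (5,4)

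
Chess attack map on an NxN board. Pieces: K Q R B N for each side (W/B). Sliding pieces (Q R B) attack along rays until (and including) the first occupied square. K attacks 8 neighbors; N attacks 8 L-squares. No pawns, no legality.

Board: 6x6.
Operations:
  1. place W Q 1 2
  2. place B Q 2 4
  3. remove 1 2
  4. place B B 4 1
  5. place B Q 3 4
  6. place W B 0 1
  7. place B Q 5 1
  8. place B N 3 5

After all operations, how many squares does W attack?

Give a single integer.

Answer: 4

Derivation:
Op 1: place WQ@(1,2)
Op 2: place BQ@(2,4)
Op 3: remove (1,2)
Op 4: place BB@(4,1)
Op 5: place BQ@(3,4)
Op 6: place WB@(0,1)
Op 7: place BQ@(5,1)
Op 8: place BN@(3,5)
Per-piece attacks for W:
  WB@(0,1): attacks (1,2) (2,3) (3,4) (1,0) [ray(1,1) blocked at (3,4)]
Union (4 distinct): (1,0) (1,2) (2,3) (3,4)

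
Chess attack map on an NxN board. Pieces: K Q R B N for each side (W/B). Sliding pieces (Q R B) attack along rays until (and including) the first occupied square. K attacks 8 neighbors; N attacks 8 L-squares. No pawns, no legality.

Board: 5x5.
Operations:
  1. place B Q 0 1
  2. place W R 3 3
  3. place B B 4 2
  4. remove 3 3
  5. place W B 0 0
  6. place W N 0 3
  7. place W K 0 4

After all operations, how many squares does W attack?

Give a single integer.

Op 1: place BQ@(0,1)
Op 2: place WR@(3,3)
Op 3: place BB@(4,2)
Op 4: remove (3,3)
Op 5: place WB@(0,0)
Op 6: place WN@(0,3)
Op 7: place WK@(0,4)
Per-piece attacks for W:
  WB@(0,0): attacks (1,1) (2,2) (3,3) (4,4)
  WN@(0,3): attacks (2,4) (1,1) (2,2)
  WK@(0,4): attacks (0,3) (1,4) (1,3)
Union (8 distinct): (0,3) (1,1) (1,3) (1,4) (2,2) (2,4) (3,3) (4,4)

Answer: 8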